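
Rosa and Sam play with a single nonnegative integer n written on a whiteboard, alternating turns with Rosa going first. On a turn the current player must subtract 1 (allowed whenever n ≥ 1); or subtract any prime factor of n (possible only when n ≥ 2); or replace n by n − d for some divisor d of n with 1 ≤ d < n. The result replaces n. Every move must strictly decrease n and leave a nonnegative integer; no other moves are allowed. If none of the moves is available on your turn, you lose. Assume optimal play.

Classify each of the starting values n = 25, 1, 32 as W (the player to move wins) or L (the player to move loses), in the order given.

25: W, 1: W, 32: L

Compute win/loss labels from the base case upward. A position with no move is L. Any other position is W if it can reach an L in one move, else L.
n=0: no move → L
n=1: →0(L), so W
n=2: →0(L), so W
n=3: →0(L), so W
n=4: →2(W), 3(W) — all W, so L
n=5: →0(L), so W
n=6: →4(L), so W
n=7: →0(L), so W
n=8: →4(L), so W
n=9: →6(W), 8(W) — all W, so L
n=10: →9(L), so W
n=11: →0(L), so W
n=12: →9(L), so W
n=13: →0(L), so W
n=14: →7(W), 12(W), 13(W) — all W, so L
n=15: →14(L), so W
n=16: →14(L), so W
n=17: →0(L), so W
n=18: →9(L), so W
n=19: →0(L), so W
n=20: →10(W), 15(W), 16(W), 18(W), 19(W) — all W, so L
n=21: →14(L), so W
n=22: →20(L), so W
n=23: →0(L), so W
n=24: →20(L), so W
n=25: →20(L), so W
n=26: →13(W), 24(W), 25(W) — all W, so L
n=27: →26(L), so W
n=28: →14(L), so W
n=29: →0(L), so W
n=30: →20(L), so W
n=31: →0(L), so W
n=32: →16(W), 24(W), 28(W), 30(W), 31(W) — all W, so L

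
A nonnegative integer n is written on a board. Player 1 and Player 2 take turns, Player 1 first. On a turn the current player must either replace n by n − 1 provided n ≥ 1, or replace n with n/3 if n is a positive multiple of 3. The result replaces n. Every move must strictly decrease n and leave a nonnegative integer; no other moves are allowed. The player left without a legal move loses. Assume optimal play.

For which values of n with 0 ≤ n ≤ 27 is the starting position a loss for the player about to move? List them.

Label each position W (a win for the player to move) or L (a loss). A position with no legal move is L; any other position is W exactly when some move reaches an L, and L when every move reaches a W.
n=0: no move → L
n=1: reaches L-position 0 → W
n=2: only reaches 1(W), which is W → L
n=3: reaches L-position 2 → W
n=4: only reaches 3(W), which is W → L
n=5: reaches L-position 4 → W
n=6: reaches L-position 2 → W
n=7: only reaches 6(W), which is W → L
n=8: reaches L-position 7 → W
n=9: only reaches 3(W), 8(W), all W → L
n=10: reaches L-position 9 → W
n=11: only reaches 10(W), which is W → L
n=12: reaches L-position 4 → W
n=13: only reaches 12(W), which is W → L
n=14: reaches L-position 13 → W
n=15: only reaches 5(W), 14(W), all W → L
n=16: reaches L-position 15 → W
n=17: only reaches 16(W), which is W → L
n=18: reaches L-position 17 → W
n=19: only reaches 18(W), which is W → L
n=20: reaches L-position 19 → W
n=21: reaches L-position 7 → W
n=22: only reaches 21(W), which is W → L
n=23: reaches L-position 22 → W
n=24: only reaches 8(W), 23(W), all W → L
n=25: reaches L-position 24 → W
n=26: only reaches 25(W), which is W → L
n=27: reaches L-position 9 → W
The losing starting values of n are exactly the entries labelled L in this table (13 of them).

0, 2, 4, 7, 9, 11, 13, 15, 17, 19, 22, 24, 26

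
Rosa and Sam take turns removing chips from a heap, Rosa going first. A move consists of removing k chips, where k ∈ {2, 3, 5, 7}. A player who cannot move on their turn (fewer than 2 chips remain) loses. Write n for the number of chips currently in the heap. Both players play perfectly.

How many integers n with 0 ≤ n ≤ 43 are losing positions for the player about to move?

Work bottom-up. With no move the player to move loses. Otherwise the position is W if at least one move leads to an L position for the opponent, and L if every move leads to a W.
n=0: no move → L
n=1: no move → L
n=2: W (go to 0, an L position)
n=3: W (go to 1, an L position)
n=4: W (go to 1, an L position)
n=5: W (go to 0, an L position)
n=6: W (go to 1, an L position)
n=7: W (go to 0, an L position)
n=8: W (go to 1, an L position)
n=9: L (options 7(W), 6(W), 4(W), 2(W) are all W)
n=10: L (options 8(W), 7(W), 5(W), 3(W) are all W)
n=11: W (go to 9, an L position)
n=12: W (go to 10, an L position)
n=13: W (go to 10, an L position)
n=14: W (go to 9, an L position)
n=15: W (go to 10, an L position)
n=16: W (go to 9, an L position)
n=17: W (go to 10, an L position)
n=18: L (options 16(W), 15(W), 13(W), 11(W) are all W)
n=19: L (options 17(W), 16(W), 14(W), 12(W) are all W)
n=20: W (go to 18, an L position)
n=21: W (go to 19, an L position)
n=22: W (go to 19, an L position)
n=23: W (go to 18, an L position)
n=24: W (go to 19, an L position)
n=25: W (go to 18, an L position)
n=26: W (go to 19, an L position)
n=27: L (options 25(W), 24(W), 22(W), 20(W) are all W)
n=28: L (options 26(W), 25(W), 23(W), 21(W) are all W)
n=29: W (go to 27, an L position)
n=30: W (go to 28, an L position)
n=31: W (go to 28, an L position)
n=32: W (go to 27, an L position)
n=33: W (go to 28, an L position)
n=34: W (go to 27, an L position)
n=35: W (go to 28, an L position)
n=36: L (options 34(W), 33(W), 31(W), 29(W) are all W)
n=37: L (options 35(W), 34(W), 32(W), 30(W) are all W)
n=38: W (go to 36, an L position)
n=39: W (go to 37, an L position)
n=40: W (go to 37, an L position)
n=41: W (go to 36, an L position)
n=42: W (go to 37, an L position)
n=43: W (go to 36, an L position)
L entries with 0 ≤ n ≤ 43: n = 0, 1, 9, 10, 18, 19, 27, 28, 36, 37; that makes 10.

10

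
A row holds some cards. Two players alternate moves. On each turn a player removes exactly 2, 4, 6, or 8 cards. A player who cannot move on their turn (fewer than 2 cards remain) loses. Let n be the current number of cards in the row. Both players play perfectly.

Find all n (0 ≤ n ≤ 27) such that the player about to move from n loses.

Build the W/L table. Terminal = L. A non-terminal position is W if it has a move to some L; otherwise it is L.
n=0: no move → L
n=1: no move → L
n=2: can move to 0, which is L ⇒ W
n=3: can move to 1, which is L ⇒ W
n=4: can move to 0, which is L ⇒ W
n=5: can move to 1, which is L ⇒ W
n=6: can move to 0, which is L ⇒ W
n=7: can move to 1, which is L ⇒ W
n=8: can move to 0, which is L ⇒ W
n=9: can move to 1, which is L ⇒ W
n=10: moves to 8(W), 6(W), 4(W), 2(W); every one is W ⇒ L
n=11: moves to 9(W), 7(W), 5(W), 3(W); every one is W ⇒ L
n=12: can move to 10, which is L ⇒ W
n=13: can move to 11, which is L ⇒ W
n=14: can move to 10, which is L ⇒ W
n=15: can move to 11, which is L ⇒ W
n=16: can move to 10, which is L ⇒ W
n=17: can move to 11, which is L ⇒ W
n=18: can move to 10, which is L ⇒ W
n=19: can move to 11, which is L ⇒ W
n=20: moves to 18(W), 16(W), 14(W), 12(W); every one is W ⇒ L
n=21: moves to 19(W), 17(W), 15(W), 13(W); every one is W ⇒ L
n=22: can move to 20, which is L ⇒ W
n=23: can move to 21, which is L ⇒ W
n=24: can move to 20, which is L ⇒ W
n=25: can move to 21, which is L ⇒ W
n=26: can move to 20, which is L ⇒ W
n=27: can move to 21, which is L ⇒ W
Reading off the rows marked L gives the requested list; there are 6 such values of n.

0, 1, 10, 11, 20, 21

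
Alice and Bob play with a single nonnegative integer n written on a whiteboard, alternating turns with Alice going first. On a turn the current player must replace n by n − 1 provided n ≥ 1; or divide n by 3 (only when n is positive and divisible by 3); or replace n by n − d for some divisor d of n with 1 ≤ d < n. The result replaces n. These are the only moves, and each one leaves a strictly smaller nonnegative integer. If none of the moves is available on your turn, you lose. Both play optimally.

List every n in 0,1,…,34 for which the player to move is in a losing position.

Compute win/loss labels from the base case upward. A position with no move is L. Any other position is W if it can reach an L in one move, else L.
n=0: no move → L
n=1: can move to 0, which is L ⇒ W
n=2: the only move is to 1(W), a W ⇒ L
n=3: can move to 2, which is L ⇒ W
n=4: can move to 2, which is L ⇒ W
n=5: the only move is to 4(W), a W ⇒ L
n=6: can move to 2, which is L ⇒ W
n=7: the only move is to 6(W), a W ⇒ L
n=8: can move to 7, which is L ⇒ W
n=9: moves to 3(W), 6(W), 8(W); every one is W ⇒ L
n=10: can move to 5, which is L ⇒ W
n=11: the only move is to 10(W), a W ⇒ L
n=12: can move to 9, which is L ⇒ W
n=13: the only move is to 12(W), a W ⇒ L
n=14: can move to 7, which is L ⇒ W
n=15: can move to 5, which is L ⇒ W
n=16: moves to 8(W), 12(W), 14(W), 15(W); every one is W ⇒ L
n=17: can move to 16, which is L ⇒ W
n=18: can move to 9, which is L ⇒ W
n=19: the only move is to 18(W), a W ⇒ L
n=20: can move to 16, which is L ⇒ W
n=21: can move to 7, which is L ⇒ W
n=22: can move to 11, which is L ⇒ W
n=23: the only move is to 22(W), a W ⇒ L
n=24: can move to 16, which is L ⇒ W
n=25: moves to 20(W), 24(W); every one is W ⇒ L
n=26: can move to 13, which is L ⇒ W
n=27: can move to 9, which is L ⇒ W
n=28: moves to 14(W), 21(W), 24(W), 26(W), 27(W); every one is W ⇒ L
n=29: can move to 28, which is L ⇒ W
n=30: can move to 25, which is L ⇒ W
n=31: the only move is to 30(W), a W ⇒ L
n=32: can move to 16, which is L ⇒ W
n=33: can move to 11, which is L ⇒ W
n=34: moves to 17(W), 32(W), 33(W); every one is W ⇒ L
The losing starting values of n are exactly the entries labelled L in this table (14 of them).

0, 2, 5, 7, 9, 11, 13, 16, 19, 23, 25, 28, 31, 34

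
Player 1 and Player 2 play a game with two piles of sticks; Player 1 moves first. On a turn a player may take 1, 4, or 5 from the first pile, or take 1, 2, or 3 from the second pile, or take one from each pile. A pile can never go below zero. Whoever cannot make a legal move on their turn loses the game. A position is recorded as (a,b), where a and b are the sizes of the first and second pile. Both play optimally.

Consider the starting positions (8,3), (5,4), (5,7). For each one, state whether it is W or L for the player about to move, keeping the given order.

(8,3): W, (5,4): W, (5,7): L

Classify positions by backward induction: terminal positions (no move available) are L. From any other position, the mover wins iff some move reaches an L.
No move ever increases a pile, so every position that can arise here has a ≤ 8 and b ≤ 7; it is enough to label the cells with 0 ≤ a ≤ 8 and 0 ≤ b ≤ 7.
Every move lowers a or b (never raises either), so fill the grid row by row in increasing a, and left to right within a row: each cell's successors are then already labelled.
      b=0  b=1  b=2  b=3  b=4  b=5  b=6  b=7
a=0:    L    W    W    W    L    W    W    W
a=1:    W    W    L    W    W    W    L    W
a=2:    L    W    W    W    L    W    W    W
a=3:    W    W    L    W    W    W    L    W
a=4:    W    L    W    W    W    L    W    W
a=5:    W    W    W    L    W    W    W    L
a=6:    W    L    W    W    W    L    W    W
a=7:    W    W    W    L    W    W    W    L
a=8:    L    W    W    W    W    W    W    W
Cells with no legal move (terminal, hence L): (0,0).
The remaining L cells, each justified by listing all of its moves:
(0,4): moves to (0,3)(W), (0,2)(W), (0,1)(W); every one is W ⇒ L
(1,2): moves to (0,2)(W), (1,1)(W), (1,0)(W), (0,1)(W); every one is W ⇒ L
(1,6): moves to (0,6)(W), (1,5)(W), (1,4)(W), (1,3)(W), (0,5)(W); every one is W ⇒ L
(2,0): the only move is to (1,0)(W), a W ⇒ L
(2,4): moves to (1,4)(W), (2,3)(W), (2,2)(W), (2,1)(W), (1,3)(W); every one is W ⇒ L
(3,2): moves to (2,2)(W), (3,1)(W), (3,0)(W), (2,1)(W); every one is W ⇒ L
(3,6): moves to (2,6)(W), (3,5)(W), (3,4)(W), (3,3)(W), (2,5)(W); every one is W ⇒ L
(4,1): moves to (3,1)(W), (0,1)(W), (4,0)(W), (3,0)(W); every one is W ⇒ L
(4,5): moves to (3,5)(W), (0,5)(W), (4,4)(W), (4,3)(W), (4,2)(W), (3,4)(W); every one is W ⇒ L
(5,3): moves to (4,3)(W), (1,3)(W), (0,3)(W), (5,2)(W), (5,1)(W), (5,0)(W), (4,2)(W); every one is W ⇒ L
(5,7): moves to (4,7)(W), (1,7)(W), (0,7)(W), (5,6)(W), (5,5)(W), (5,4)(W), (4,6)(W); every one is W ⇒ L
(6,1): moves to (5,1)(W), (2,1)(W), (1,1)(W), (6,0)(W), (5,0)(W); every one is W ⇒ L
(6,5): moves to (5,5)(W), (2,5)(W), (1,5)(W), (6,4)(W), (6,3)(W), (6,2)(W), (5,4)(W); every one is W ⇒ L
(7,3): moves to (6,3)(W), (3,3)(W), (2,3)(W), (7,2)(W), (7,1)(W), (7,0)(W), (6,2)(W); every one is W ⇒ L
(7,7): moves to (6,7)(W), (3,7)(W), (2,7)(W), (7,6)(W), (7,5)(W), (7,4)(W), (6,6)(W); every one is W ⇒ L
(8,0): moves to (7,0)(W), (4,0)(W), (3,0)(W); every one is W ⇒ L
Every other cell has at least one move into one of the L cells above, so it is W.
(8,3): the move to (7,3) reaches an L cell, so W
(5,4): the move to (0,4) reaches an L cell, so W
(5,7): one of the L cells justified above, so L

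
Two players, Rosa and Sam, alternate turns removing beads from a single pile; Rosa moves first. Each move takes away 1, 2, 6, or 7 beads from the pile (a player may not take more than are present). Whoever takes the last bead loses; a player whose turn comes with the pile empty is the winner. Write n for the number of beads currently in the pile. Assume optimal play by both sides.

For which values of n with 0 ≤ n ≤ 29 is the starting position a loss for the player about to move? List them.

1, 4, 9, 12, 17, 20, 25, 28

Label each position W (a win for the player to move) or L (a loss). A position with no legal move is W; any other position is W exactly when some move reaches an L, and L when every move reaches a W.
n=0: no move; the opponent has just taken the last bead and therefore loses → W
n=1: →0(W) only, which is W, so L
n=2: →1(L), so W
n=3: →1(L), so W
n=4: →3(W), 2(W) — all W, so L
n=5: →4(L), so W
n=6: →4(L), so W
n=7: →1(L), so W
n=8: →1(L), so W
n=9: →8(W), 7(W), 3(W), 2(W) — all W, so L
n=10: →9(L), so W
n=11: →9(L), so W
n=12: →11(W), 10(W), 6(W), 5(W) — all W, so L
n=13: →12(L), so W
n=14: →12(L), so W
n=15: →9(L), so W
n=16: →9(L), so W
n=17: →16(W), 15(W), 11(W), 10(W) — all W, so L
n=18: →17(L), so W
n=19: →17(L), so W
n=20: →19(W), 18(W), 14(W), 13(W) — all W, so L
n=21: →20(L), so W
n=22: →20(L), so W
n=23: →17(L), so W
n=24: →17(L), so W
n=25: →24(W), 23(W), 19(W), 18(W) — all W, so L
n=26: →25(L), so W
n=27: →25(L), so W
n=28: →27(W), 26(W), 22(W), 21(W) — all W, so L
n=29: →28(L), so W
Reading off the rows marked L gives the requested list; there are 8 such values of n.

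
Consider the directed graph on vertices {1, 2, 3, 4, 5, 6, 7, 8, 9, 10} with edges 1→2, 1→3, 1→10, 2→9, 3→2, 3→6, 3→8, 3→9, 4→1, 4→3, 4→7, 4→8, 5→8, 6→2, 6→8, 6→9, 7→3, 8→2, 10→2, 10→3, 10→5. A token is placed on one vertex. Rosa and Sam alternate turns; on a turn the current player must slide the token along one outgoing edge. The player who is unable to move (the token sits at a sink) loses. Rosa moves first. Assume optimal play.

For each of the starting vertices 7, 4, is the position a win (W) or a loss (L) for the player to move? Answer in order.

Build the W/L table. Terminal = L. A non-terminal position is W if it has a move to some L; otherwise it is L.
Every edge goes from a vertex to one that appears earlier in the order 9, 2, 8, 6, 3, 5, 10, 7, 1, 4, so processing vertices in that order labels each vertex after all of its successors.
9: no outgoing edge → L
2: →9(L), so W
8: →2(W) only, which is W, so L
6: →8(L), so W
3: →8(L), so W
5: →8(L), so W
10: →5(W), 3(W), 2(W) — all W, so L
7: →3(W) only, which is W, so L
1: →10(L), so W
4: →7(L), so W

7: L, 4: W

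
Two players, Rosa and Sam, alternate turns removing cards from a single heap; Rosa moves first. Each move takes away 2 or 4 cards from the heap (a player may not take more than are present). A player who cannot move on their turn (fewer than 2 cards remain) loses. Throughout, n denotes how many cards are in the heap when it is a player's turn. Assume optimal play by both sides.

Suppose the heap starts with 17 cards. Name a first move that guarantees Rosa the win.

Remove 4, leaving 13.

Use the standard recursion: the mover loses at a terminal position; elsewhere, the mover wins exactly when some move hands the opponent an L position.
n=0: no move → L
n=1: no move → L
n=2: reaches L-position 0 → W
n=3: reaches L-position 1 → W
n=4: reaches L-position 0 → W
n=5: reaches L-position 1 → W
n=6: only reaches 4(W), 2(W), all W → L
n=7: only reaches 5(W), 3(W), all W → L
n=8: reaches L-position 6 → W
n=9: reaches L-position 7 → W
n=10: reaches L-position 6 → W
n=11: reaches L-position 7 → W
n=12: only reaches 10(W), 8(W), all W → L
n=13: only reaches 11(W), 9(W), all W → L
n=14: reaches L-position 12 → W
n=15: reaches L-position 13 → W
n=16: reaches L-position 12 → W
n=17: reaches L-position 13 → W
From 17, the L positions reachable in one move are: 13.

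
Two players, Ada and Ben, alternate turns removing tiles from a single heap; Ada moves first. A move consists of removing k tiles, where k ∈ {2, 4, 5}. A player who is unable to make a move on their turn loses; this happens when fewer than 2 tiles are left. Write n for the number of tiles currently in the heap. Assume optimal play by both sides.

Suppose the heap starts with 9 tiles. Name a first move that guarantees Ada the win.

Remove 2, leaving 7.

Use the standard recursion: the mover loses at a terminal position; elsewhere, the mover wins exactly when some move hands the opponent an L position.
n=0: no move → L
n=1: no move → L
n=2: →0(L), so W
n=3: →1(L), so W
n=4: →0(L), so W
n=5: →1(L), so W
n=6: →1(L), so W
n=7: →5(W), 3(W), 2(W) — all W, so L
n=8: →6(W), 4(W), 3(W) — all W, so L
n=9: →7(L), so W
From 9, the L positions reachable in one move are: 7.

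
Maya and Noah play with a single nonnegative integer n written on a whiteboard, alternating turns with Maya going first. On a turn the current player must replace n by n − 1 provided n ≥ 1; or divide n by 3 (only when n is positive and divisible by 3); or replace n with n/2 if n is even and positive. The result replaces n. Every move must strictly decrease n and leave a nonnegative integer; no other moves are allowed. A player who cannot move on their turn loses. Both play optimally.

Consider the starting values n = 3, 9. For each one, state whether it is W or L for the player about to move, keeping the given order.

Label each position W (a win for the player to move) or L (a loss). A position with no legal move is L; any other position is W exactly when some move reaches an L, and L when every move reaches a W.
n=0: no move → L
n=1: reaches L-position 0 → W
n=2: only reaches 1(W), which is W → L
n=3: reaches L-position 2 → W
n=4: reaches L-position 2 → W
n=5: only reaches 4(W), which is W → L
n=6: reaches L-position 2 → W
n=7: only reaches 6(W), which is W → L
n=8: reaches L-position 7 → W
n=9: only reaches 3(W), 8(W), all W → L

3: W, 9: L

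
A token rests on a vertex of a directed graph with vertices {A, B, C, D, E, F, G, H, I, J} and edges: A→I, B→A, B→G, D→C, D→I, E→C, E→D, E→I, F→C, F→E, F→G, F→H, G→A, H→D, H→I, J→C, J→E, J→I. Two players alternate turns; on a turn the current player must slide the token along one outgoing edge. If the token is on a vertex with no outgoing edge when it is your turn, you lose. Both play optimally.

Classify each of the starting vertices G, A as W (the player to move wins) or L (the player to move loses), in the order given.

G: L, A: W

Label each position W (a win for the player to move) or L (a loss). A position with no legal move is L; any other position is W exactly when some move reaches an L, and L when every move reaches a W.
Every edge goes from a vertex to one that appears earlier in the order I, C, D, E, J, A, G, H, B, F, so processing vertices in that order labels each vertex after all of its successors.
I: no outgoing edge → L
C: no outgoing edge → L
D: reaches L-position C → W
E: reaches L-position C → W
J: reaches L-position C → W
A: reaches L-position I → W
G: only reaches A(W), which is W → L
H: reaches L-position I → W
B: reaches L-position G → W
F: reaches L-position G → W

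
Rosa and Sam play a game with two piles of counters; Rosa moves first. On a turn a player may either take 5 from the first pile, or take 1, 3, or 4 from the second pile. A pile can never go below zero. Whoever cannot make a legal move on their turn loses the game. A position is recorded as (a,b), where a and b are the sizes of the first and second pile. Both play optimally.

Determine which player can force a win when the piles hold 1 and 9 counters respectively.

Classify positions by backward induction: terminal positions (no move available) are L. From any other position, the mover wins iff some move reaches an L.
No move ever increases a pile, so every position that can arise here has a ≤ 1 and b ≤ 9; it is enough to label the cells with 0 ≤ a ≤ 1 and 0 ≤ b ≤ 9.
Every move lowers a or b (never raises either), so fill the grid row by row in increasing a, and left to right within a row: each cell's successors are then already labelled.
      b=0  b=1  b=2  b=3  b=4  b=5  b=6  b=7  b=8  b=9
a=0:    L    W    L    W    W    W    W    L    W    L
a=1:    L    W    L    W    W    W    W    L    W    L
Cells with no legal move (terminal, hence L): (0,0), (1,0).
The remaining L cells, each justified by listing all of its moves:
(0,2): L (sole option (0,1)(W) is W)
(0,7): L (options (0,6)(W), (0,4)(W), (0,3)(W) are all W)
(0,9): L (options (0,8)(W), (0,6)(W), (0,5)(W) are all W)
(1,2): L (sole option (1,1)(W) is W)
(1,7): L (options (1,6)(W), (1,4)(W), (1,3)(W) are all W)
(1,9): L (options (1,8)(W), (1,6)(W), (1,5)(W) are all W)
Every other cell has at least one move into one of the L cells above, so it is W.
Every move from (1,9) reaches a W position, so the mover loses.

Sam wins.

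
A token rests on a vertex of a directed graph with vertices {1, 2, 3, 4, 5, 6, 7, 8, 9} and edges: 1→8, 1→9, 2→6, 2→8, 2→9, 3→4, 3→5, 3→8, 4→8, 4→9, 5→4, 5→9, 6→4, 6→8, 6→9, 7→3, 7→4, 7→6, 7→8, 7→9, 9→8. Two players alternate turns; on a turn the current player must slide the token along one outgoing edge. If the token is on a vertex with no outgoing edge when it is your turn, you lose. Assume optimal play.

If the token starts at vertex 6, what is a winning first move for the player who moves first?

Move to 8.

Work bottom-up. With no move the player to move loses. Otherwise the position is W if at least one move leads to an L position for the opponent, and L if every move leads to a W.
Every edge goes from a vertex to one that appears earlier in the order 8, 9, 4, 6, 5, 2, 3, 7, 1, so processing vertices in that order labels each vertex after all of its successors.
8: no outgoing edge → L
9: W (go to 8, an L position)
4: W (go to 8, an L position)
6: W (go to 8, an L position)
5: L (options 4(W), 9(W) are all W)
2: W (go to 8, an L position)
3: W (go to 5, an L position)
7: W (go to 8, an L position)
1: W (go to 8, an L position)
From 6, the L positions reachable in one move are: 8.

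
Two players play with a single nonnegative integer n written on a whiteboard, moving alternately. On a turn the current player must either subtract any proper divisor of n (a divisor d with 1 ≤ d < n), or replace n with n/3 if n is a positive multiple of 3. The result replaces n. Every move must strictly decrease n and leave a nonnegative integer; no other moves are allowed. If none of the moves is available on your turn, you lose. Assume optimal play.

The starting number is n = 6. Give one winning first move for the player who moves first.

Work bottom-up. With no move the player to move loses. Otherwise the position is W if at least one move leads to an L position for the opponent, and L if every move leads to a W.
n=0: no move → L
n=1: no move → L
n=2: W (go to 1, an L position)
n=3: W (go to 1, an L position)
n=4: L (options 2(W), 3(W) are all W)
n=5: W (go to 4, an L position)
n=6: W (go to 4, an L position)
From 6, the L positions reachable in one move are: 4.

Move to 4.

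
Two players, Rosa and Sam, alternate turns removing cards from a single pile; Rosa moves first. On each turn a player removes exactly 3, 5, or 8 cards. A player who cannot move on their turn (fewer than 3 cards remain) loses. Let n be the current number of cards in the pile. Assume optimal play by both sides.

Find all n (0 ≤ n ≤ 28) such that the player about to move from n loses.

0, 1, 2, 11, 12, 13, 22, 23, 24

Classify positions by backward induction: terminal positions (no move available) are L. From any other position, the mover wins iff some move reaches an L.
n=0: no move → L
n=1: no move → L
n=2: no move → L
n=3: can move to 0, which is L ⇒ W
n=4: can move to 1, which is L ⇒ W
n=5: can move to 2, which is L ⇒ W
n=6: can move to 1, which is L ⇒ W
n=7: can move to 2, which is L ⇒ W
n=8: can move to 0, which is L ⇒ W
n=9: can move to 1, which is L ⇒ W
n=10: can move to 2, which is L ⇒ W
n=11: moves to 8(W), 6(W), 3(W); every one is W ⇒ L
n=12: moves to 9(W), 7(W), 4(W); every one is W ⇒ L
n=13: moves to 10(W), 8(W), 5(W); every one is W ⇒ L
n=14: can move to 11, which is L ⇒ W
n=15: can move to 12, which is L ⇒ W
n=16: can move to 13, which is L ⇒ W
n=17: can move to 12, which is L ⇒ W
n=18: can move to 13, which is L ⇒ W
n=19: can move to 11, which is L ⇒ W
n=20: can move to 12, which is L ⇒ W
n=21: can move to 13, which is L ⇒ W
n=22: moves to 19(W), 17(W), 14(W); every one is W ⇒ L
n=23: moves to 20(W), 18(W), 15(W); every one is W ⇒ L
n=24: moves to 21(W), 19(W), 16(W); every one is W ⇒ L
n=25: can move to 22, which is L ⇒ W
n=26: can move to 23, which is L ⇒ W
n=27: can move to 24, which is L ⇒ W
n=28: can move to 23, which is L ⇒ W
Reading off the rows marked L gives the requested list; there are 9 such values of n.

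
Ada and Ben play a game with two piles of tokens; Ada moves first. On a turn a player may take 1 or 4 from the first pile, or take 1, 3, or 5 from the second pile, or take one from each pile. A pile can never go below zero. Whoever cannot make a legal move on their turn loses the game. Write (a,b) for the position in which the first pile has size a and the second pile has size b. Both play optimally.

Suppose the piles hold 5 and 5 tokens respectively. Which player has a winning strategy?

Work bottom-up. With no move the player to move loses. Otherwise the position is W if at least one move leads to an L position for the opponent, and L if every move leads to a W.
No move ever increases a pile, so every position that can arise here has a ≤ 5 and b ≤ 5; it is enough to label the cells with 0 ≤ a ≤ 5 and 0 ≤ b ≤ 5.
Every move lowers a or b (never raises either), so fill the grid row by row in increasing a, and left to right within a row: each cell's successors are then already labelled.
      b=0  b=1  b=2  b=3  b=4  b=5
a=0:    L    W    L    W    L    W
a=1:    W    W    W    W    W    W
a=2:    L    W    L    W    L    W
a=3:    W    W    W    W    W    W
a=4:    W    L    W    L    W    L
a=5:    L    W    W    W    W    W
Cells with no legal move (terminal, hence L): (0,0).
The remaining L cells, each justified by listing all of its moves:
(0,2): only reaches (0,1)(W), which is W → L
(0,4): only reaches (0,3)(W), (0,1)(W), all W → L
(2,0): only reaches (1,0)(W), which is W → L
(2,2): only reaches (1,2)(W), (2,1)(W), (1,1)(W), all W → L
(2,4): only reaches (1,4)(W), (2,3)(W), (2,1)(W), (1,3)(W), all W → L
(4,1): only reaches (3,1)(W), (0,1)(W), (4,0)(W), (3,0)(W), all W → L
(4,3): only reaches (3,3)(W), (0,3)(W), (4,2)(W), (4,0)(W), (3,2)(W), all W → L
(4,5): only reaches (3,5)(W), (0,5)(W), (4,4)(W), (4,2)(W), (4,0)(W), (3,4)(W), all W → L
(5,0): only reaches (4,0)(W), (1,0)(W), all W → L
Every other cell has at least one move into one of the L cells above, so it is W.
From (5,5) Ada can move to (4,5), reaching an L position.

Ada wins.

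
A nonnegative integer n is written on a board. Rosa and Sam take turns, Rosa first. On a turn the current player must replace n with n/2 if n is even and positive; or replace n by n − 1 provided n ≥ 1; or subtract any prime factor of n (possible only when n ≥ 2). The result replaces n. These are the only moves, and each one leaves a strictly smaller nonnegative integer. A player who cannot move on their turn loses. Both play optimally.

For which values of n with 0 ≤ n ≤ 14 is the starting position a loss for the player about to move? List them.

Use the standard recursion: the mover loses at a terminal position; elsewhere, the mover wins exactly when some move hands the opponent an L position.
n=0: no move → L
n=1: →0(L), so W
n=2: →0(L), so W
n=3: →0(L), so W
n=4: →2(W), 3(W) — all W, so L
n=5: →0(L), so W
n=6: →4(L), so W
n=7: →0(L), so W
n=8: →4(L), so W
n=9: →6(W), 8(W) — all W, so L
n=10: →9(L), so W
n=11: →0(L), so W
n=12: →9(L), so W
n=13: →0(L), so W
n=14: →7(W), 12(W), 13(W) — all W, so L
Reading off the rows marked L gives the requested list; there are 4 such values of n.

0, 4, 9, 14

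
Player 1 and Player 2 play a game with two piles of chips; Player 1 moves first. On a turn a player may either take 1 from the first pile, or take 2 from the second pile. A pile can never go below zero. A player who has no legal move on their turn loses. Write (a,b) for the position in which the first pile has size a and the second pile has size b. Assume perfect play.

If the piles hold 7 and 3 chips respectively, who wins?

Player 2 wins.

Compute win/loss labels from the base case upward. A position with no move is L. Any other position is W if it can reach an L in one move, else L.
No move ever increases a pile, so every position that can arise here has a ≤ 7 and b ≤ 3; it is enough to label the cells with 0 ≤ a ≤ 7 and 0 ≤ b ≤ 3.
Every move lowers a or b (never raises either), so fill the grid row by row in increasing a, and left to right within a row: each cell's successors are then already labelled.
      b=0  b=1  b=2  b=3
a=0:    L    L    W    W
a=1:    W    W    L    L
a=2:    L    L    W    W
a=3:    W    W    L    L
a=4:    L    L    W    W
a=5:    W    W    L    L
a=6:    L    L    W    W
a=7:    W    W    L    L
Cells with no legal move (terminal, hence L): (0,0), (0,1).
The remaining L cells, each justified by listing all of its moves:
(1,2): →(0,2)(W), (1,0)(W) — all W, so L
(1,3): →(0,3)(W), (1,1)(W) — all W, so L
(2,0): →(1,0)(W) only, which is W, so L
(2,1): →(1,1)(W) only, which is W, so L
(3,2): →(2,2)(W), (3,0)(W) — all W, so L
(3,3): →(2,3)(W), (3,1)(W) — all W, so L
(4,0): →(3,0)(W) only, which is W, so L
(4,1): →(3,1)(W) only, which is W, so L
(5,2): →(4,2)(W), (5,0)(W) — all W, so L
(5,3): →(4,3)(W), (5,1)(W) — all W, so L
(6,0): →(5,0)(W) only, which is W, so L
(6,1): →(5,1)(W) only, which is W, so L
(7,2): →(6,2)(W), (7,0)(W) — all W, so L
(7,3): →(6,3)(W), (7,1)(W) — all W, so L
Every other cell has at least one move into one of the L cells above, so it is W.
Every move from (7,3) reaches a W position, so the mover loses.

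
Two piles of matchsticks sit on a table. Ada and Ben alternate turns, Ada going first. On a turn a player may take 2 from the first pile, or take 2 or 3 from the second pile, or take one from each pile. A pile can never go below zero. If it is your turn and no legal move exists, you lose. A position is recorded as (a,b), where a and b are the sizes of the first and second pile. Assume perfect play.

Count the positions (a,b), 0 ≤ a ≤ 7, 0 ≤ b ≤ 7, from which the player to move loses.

Work bottom-up. With no move the player to move loses. Otherwise the position is W if at least one move leads to an L position for the opponent, and L if every move leads to a W.
Every move lowers a or b (never raises either), so fill the grid row by row in increasing a, and left to right within a row: each cell's successors are then already labelled.
      b=0  b=1  b=2  b=3  b=4  b=5  b=6  b=7
a=0:    L    L    W    W    W    L    L    W
a=1:    L    W    W    W    L    L    W    W
a=2:    W    W    L    L    W    W    W    L
a=3:    W    L    L    W    W    W    L    L
a=4:    L    L    W    W    W    L    L    W
a=5:    L    W    W    W    L    L    W    W
a=6:    W    W    L    L    W    W    W    L
a=7:    W    L    L    W    W    W    L    L
Cells with no legal move (terminal, hence L): (0,0), (0,1), (1,0).
The remaining L cells, each justified by listing all of its moves:
(0,5): →(0,3)(W), (0,2)(W) — all W, so L
(0,6): →(0,4)(W), (0,3)(W) — all W, so L
(1,4): →(1,2)(W), (1,1)(W), (0,3)(W) — all W, so L
(1,5): →(1,3)(W), (1,2)(W), (0,4)(W) — all W, so L
(2,2): →(0,2)(W), (2,0)(W), (1,1)(W) — all W, so L
(2,3): →(0,3)(W), (2,1)(W), (2,0)(W), (1,2)(W) — all W, so L
(2,7): →(0,7)(W), (2,5)(W), (2,4)(W), (1,6)(W) — all W, so L
(3,1): →(1,1)(W), (2,0)(W) — all W, so L
(3,2): →(1,2)(W), (3,0)(W), (2,1)(W) — all W, so L
(3,6): →(1,6)(W), (3,4)(W), (3,3)(W), (2,5)(W) — all W, so L
(3,7): →(1,7)(W), (3,5)(W), (3,4)(W), (2,6)(W) — all W, so L
(4,0): →(2,0)(W) only, which is W, so L
(4,1): →(2,1)(W), (3,0)(W) — all W, so L
(4,5): →(2,5)(W), (4,3)(W), (4,2)(W), (3,4)(W) — all W, so L
(4,6): →(2,6)(W), (4,4)(W), (4,3)(W), (3,5)(W) — all W, so L
(5,0): →(3,0)(W) only, which is W, so L
(5,4): →(3,4)(W), (5,2)(W), (5,1)(W), (4,3)(W) — all W, so L
(5,5): →(3,5)(W), (5,3)(W), (5,2)(W), (4,4)(W) — all W, so L
(6,2): →(4,2)(W), (6,0)(W), (5,1)(W) — all W, so L
(6,3): →(4,3)(W), (6,1)(W), (6,0)(W), (5,2)(W) — all W, so L
(6,7): →(4,7)(W), (6,5)(W), (6,4)(W), (5,6)(W) — all W, so L
(7,1): →(5,1)(W), (6,0)(W) — all W, so L
(7,2): →(5,2)(W), (7,0)(W), (6,1)(W) — all W, so L
(7,6): →(5,6)(W), (7,4)(W), (7,3)(W), (6,5)(W) — all W, so L
(7,7): →(5,7)(W), (7,5)(W), (7,4)(W), (6,6)(W) — all W, so L
Every other cell has at least one move into one of the L cells above, so it is W.
L cells per row: a=0: 4, a=1: 3, a=2: 3, a=3: 4, a=4: 4, a=5: 3, a=6: 3, a=7: 4; total 28.

28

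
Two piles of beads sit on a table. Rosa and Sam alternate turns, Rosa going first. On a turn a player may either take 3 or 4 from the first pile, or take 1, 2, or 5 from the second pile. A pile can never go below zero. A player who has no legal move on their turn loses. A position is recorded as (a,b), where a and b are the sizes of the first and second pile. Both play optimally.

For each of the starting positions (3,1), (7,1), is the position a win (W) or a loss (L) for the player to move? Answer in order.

(3,1): L, (7,1): W

Compute win/loss labels from the base case upward. A position with no move is L. Any other position is W if it can reach an L in one move, else L.
No move ever increases a pile, so every position that can arise here has a ≤ 7 and b ≤ 1; it is enough to label the cells with 0 ≤ a ≤ 7 and 0 ≤ b ≤ 1.
Every move lowers a or b (never raises either), so fill the grid row by row in increasing a, and left to right within a row: each cell's successors are then already labelled.
      b=0  b=1
a=0:    L    W
a=1:    L    W
a=2:    L    W
a=3:    W    L
a=4:    W    L
a=5:    W    L
a=6:    W    W
a=7:    L    W
Cells with no legal move (terminal, hence L): (0,0), (1,0), (2,0).
The remaining L cells, each justified by listing all of its moves:
(3,1): →(0,1)(W), (3,0)(W) — all W, so L
(4,1): →(1,1)(W), (0,1)(W), (4,0)(W) — all W, so L
(5,1): →(2,1)(W), (1,1)(W), (5,0)(W) — all W, so L
(7,0): →(4,0)(W), (3,0)(W) — all W, so L
Every other cell has at least one move into one of the L cells above, so it is W.
(3,1): one of the L cells justified above, so L
(7,1): the move to (4,1) reaches an L cell, so W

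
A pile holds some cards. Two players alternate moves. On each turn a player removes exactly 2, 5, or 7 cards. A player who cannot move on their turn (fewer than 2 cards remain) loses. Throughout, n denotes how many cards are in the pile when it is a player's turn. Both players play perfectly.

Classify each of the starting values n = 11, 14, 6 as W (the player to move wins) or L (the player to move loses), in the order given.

11: W, 14: L, 6: W

Label each position W (a win for the player to move) or L (a loss). A position with no legal move is L; any other position is W exactly when some move reaches an L, and L when every move reaches a W.
n=0: no move → L
n=1: no move → L
n=2: reaches L-position 0 → W
n=3: reaches L-position 1 → W
n=4: only reaches 2(W), which is W → L
n=5: reaches L-position 0 → W
n=6: reaches L-position 4 → W
n=7: reaches L-position 0 → W
n=8: reaches L-position 1 → W
n=9: reaches L-position 4 → W
n=10: only reaches 8(W), 5(W), 3(W), all W → L
n=11: reaches L-position 4 → W
n=12: reaches L-position 10 → W
n=13: only reaches 11(W), 8(W), 6(W), all W → L
n=14: only reaches 12(W), 9(W), 7(W), all W → L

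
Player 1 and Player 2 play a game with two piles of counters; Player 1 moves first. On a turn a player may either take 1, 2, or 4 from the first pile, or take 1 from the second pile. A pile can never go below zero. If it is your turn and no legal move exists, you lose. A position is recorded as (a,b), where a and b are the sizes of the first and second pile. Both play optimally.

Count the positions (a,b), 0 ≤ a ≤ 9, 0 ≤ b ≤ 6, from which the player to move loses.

Build the W/L table. Terminal = L. A non-terminal position is W if it has a move to some L; otherwise it is L.
Every move lowers a or b (never raises either), so fill the grid row by row in increasing a, and left to right within a row: each cell's successors are then already labelled.
      b=0  b=1  b=2  b=3  b=4  b=5  b=6
a=0:    L    W    L    W    L    W    L
a=1:    W    L    W    L    W    L    W
a=2:    W    W    W    W    W    W    W
a=3:    L    W    L    W    L    W    L
a=4:    W    L    W    L    W    L    W
a=5:    W    W    W    W    W    W    W
a=6:    L    W    L    W    L    W    L
a=7:    W    L    W    L    W    L    W
a=8:    W    W    W    W    W    W    W
a=9:    L    W    L    W    L    W    L
Cells with no legal move (terminal, hence L): (0,0).
The remaining L cells, each justified by listing all of its moves:
(0,2): the only move is to (0,1)(W), a W ⇒ L
(0,4): the only move is to (0,3)(W), a W ⇒ L
(0,6): the only move is to (0,5)(W), a W ⇒ L
(1,1): moves to (0,1)(W), (1,0)(W); every one is W ⇒ L
(1,3): moves to (0,3)(W), (1,2)(W); every one is W ⇒ L
(1,5): moves to (0,5)(W), (1,4)(W); every one is W ⇒ L
(3,0): moves to (2,0)(W), (1,0)(W); every one is W ⇒ L
(3,2): moves to (2,2)(W), (1,2)(W), (3,1)(W); every one is W ⇒ L
(3,4): moves to (2,4)(W), (1,4)(W), (3,3)(W); every one is W ⇒ L
(3,6): moves to (2,6)(W), (1,6)(W), (3,5)(W); every one is W ⇒ L
(4,1): moves to (3,1)(W), (2,1)(W), (0,1)(W), (4,0)(W); every one is W ⇒ L
(4,3): moves to (3,3)(W), (2,3)(W), (0,3)(W), (4,2)(W); every one is W ⇒ L
(4,5): moves to (3,5)(W), (2,5)(W), (0,5)(W), (4,4)(W); every one is W ⇒ L
(6,0): moves to (5,0)(W), (4,0)(W), (2,0)(W); every one is W ⇒ L
(6,2): moves to (5,2)(W), (4,2)(W), (2,2)(W), (6,1)(W); every one is W ⇒ L
(6,4): moves to (5,4)(W), (4,4)(W), (2,4)(W), (6,3)(W); every one is W ⇒ L
(6,6): moves to (5,6)(W), (4,6)(W), (2,6)(W), (6,5)(W); every one is W ⇒ L
(7,1): moves to (6,1)(W), (5,1)(W), (3,1)(W), (7,0)(W); every one is W ⇒ L
(7,3): moves to (6,3)(W), (5,3)(W), (3,3)(W), (7,2)(W); every one is W ⇒ L
(7,5): moves to (6,5)(W), (5,5)(W), (3,5)(W), (7,4)(W); every one is W ⇒ L
(9,0): moves to (8,0)(W), (7,0)(W), (5,0)(W); every one is W ⇒ L
(9,2): moves to (8,2)(W), (7,2)(W), (5,2)(W), (9,1)(W); every one is W ⇒ L
(9,4): moves to (8,4)(W), (7,4)(W), (5,4)(W), (9,3)(W); every one is W ⇒ L
(9,6): moves to (8,6)(W), (7,6)(W), (5,6)(W), (9,5)(W); every one is W ⇒ L
Every other cell has at least one move into one of the L cells above, so it is W.
L cells per row: a=0: 4, a=1: 3, a=2: 0, a=3: 4, a=4: 3, a=5: 0, a=6: 4, a=7: 3, a=8: 0, a=9: 4; total 25.

25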